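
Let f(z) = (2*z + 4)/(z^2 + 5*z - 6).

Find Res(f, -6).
8/7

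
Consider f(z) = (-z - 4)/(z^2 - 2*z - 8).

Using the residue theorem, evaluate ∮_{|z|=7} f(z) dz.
-2*I*pi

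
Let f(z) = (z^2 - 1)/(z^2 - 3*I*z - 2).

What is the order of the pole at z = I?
Factor the denominator:
  z^2 - 3*I*z - 2 = (z - I)*(z - 2*I)

The numerator P(z) = z^2 - 1 has P(I) = -2 ≠ 0, so no factor of (z - I) cancels.
Near z = I we can therefore write f(z) = g(z)/(z - I) with g analytic at I and g(I) ≠ 0 (g is the numerator divided by the remaining denominator factors).

Hence z = I is a pole of order 1.

Final answer: 1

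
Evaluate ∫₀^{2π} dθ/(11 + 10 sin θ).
Call the integral J. The integrand is 2π-periodic and we integrate over a full period, so shifting θ does not change the value (θ → θ + π/2 turns sin θ into cos θ). Hence
  J = ∫₀^{2π} dθ/(11 + 10 cos θ).
Put z = e^{iθ}: then cos θ = (z + 1/z)/2, dθ = dz/(iz), and z runs once counterclockwise around |z| = 1:
  J = ∮_{|z|=1} 1/(11 + 10*(z + 1/z)/2) · dz/(iz) = (2/i) ∮_{|z|=1} dz/(10*z^2 + 22*z + 10).
The roots of 10*z^2 + 22*z + 10 are z = (-11 ± sqrt(11^2 - 10^2))/10, with sqrt(21) = sqrt(21); their product is 1, so only z₊ = -11/10 + sqrt(21)/10 lies inside the unit circle (z₋ = -11/10 - sqrt(21)/10 lies outside).
z₊ is a simple zero of q(z) = 10*z^2 + 22*z + 10, so Res(1/q, z₊) = 1/q'(z₊) with q'(z) = 20*z + 22; and q'(z₊) = 10*(z₊ - z₋) = 2*sqrt(21).
Therefore J = (2/i) · 2πi · 1/(2*sqrt(21)) = 2*pi/(sqrt(21)) = 2*sqrt(21)*pi/21

Final answer: 2*sqrt(21)*pi/21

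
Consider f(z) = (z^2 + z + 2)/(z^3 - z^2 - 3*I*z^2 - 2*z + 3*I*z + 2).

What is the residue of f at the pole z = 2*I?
Write f(z) = P(z)/Q(z) with P(z) = z^2 + z + 2 and Q(z) = z^3 - z^2 - 3*I*z^2 - 2*z + 3*I*z + 2.
The denominator factors as Q(z) = (z - 1)*(z - 2*I)*(z - I), so z = 2*I is a simple zero of Q and P is analytic there; z = 2*I is therefore a simple pole and
  Res(f, z₀) = P(z₀)/Q'(z₀).

Q'(z) = 3*z^2 - 2*z - 6*I*z - 2 + 3*I, so Q'(2*I) = -2 - I.
P(2*I) = -2 + 2*I.

Res(f, 2*I) = (-2 + 2*I)/(-2 - I) = 2/5 - 6*I/5

Final answer: 2/5 - 6*I/5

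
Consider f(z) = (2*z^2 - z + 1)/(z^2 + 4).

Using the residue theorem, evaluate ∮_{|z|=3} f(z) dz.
By the residue theorem, ∮_C f(z) dz = 2πi · (sum of the residues of f at the poles inside |z| = 3).

The denominator factors as (z + 2*I)*(z - 2*I), so the singularities of f are simple poles at z = -2*I, z = 2*I.
  |-2*I|² = 4 < 9 = 3², so this pole is inside the contour.
  |2*I|² = 4 < 9 = 3², so this pole is inside the contour.

With P(z) = 2*z^2 - z + 1 and Q(z) = z^2 + 4, each pole is simple, so Res(f, z₀) = P(z₀)/Q'(z₀) with Q'(z) = 2*z.
  Res(f, -2*I) = P(-2*I)/Q'(-2*I) = (-7 + 2*I)/(-4*I) = -1/2 - 7*I/4
  Res(f, 2*I) = P(2*I)/Q'(2*I) = (-7 - 2*I)/(4*I) = -1/2 + 7*I/4

Sum of residues inside C: -1
∮_C f(z) dz = 2πi · (-1) = -2*I*pi

Final answer: -2*I*pi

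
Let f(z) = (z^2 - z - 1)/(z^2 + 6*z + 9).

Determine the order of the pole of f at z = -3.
2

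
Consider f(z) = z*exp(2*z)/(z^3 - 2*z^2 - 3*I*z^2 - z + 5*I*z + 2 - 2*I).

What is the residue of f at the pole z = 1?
Write f(z) = P(z)/Q(z) with P(z) = z*exp(2*z) and Q(z) = z^3 - 2*z^2 - 3*I*z^2 - z + 5*I*z + 2 - 2*I.
The denominator factors as Q(z) = (z - 1)*(z - 1 - I)*(z - 2*I), so z = 1 is a simple zero of Q and P is analytic there; z = 1 is therefore a simple pole and
  Res(f, z₀) = P(z₀)/Q'(z₀).

Q'(z) = 3*z^2 - 4*z - 6*I*z - 1 + 5*I, so Q'(1) = -2 - I.
P(1) = exp(2).

Res(f, 1) = (exp(2))/(-2 - I) = (-2/5 + I/5)*exp(2)

Final answer: (-2/5 + I/5)*exp(2)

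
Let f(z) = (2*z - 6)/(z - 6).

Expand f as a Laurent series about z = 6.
Put w = z - (6), i.e. z = w + 6. The denominator is w, so it suffices to rewrite the numerator in powers of w.

P(z) = 2*z - 6
P(w + 6) = 6 + 2*w

Dividing each term by w:
  f = 6/w + 2

Substituting back w = z - 6:
  f(z) = 6/(z - 6) + 2

The series is finite because the numerator is a polynomial; the negative powers form the principal part, and the coefficient of 1/(z - 6) gives Res(f, 6) = 6.

Final answer: 6/(z - 6) + 2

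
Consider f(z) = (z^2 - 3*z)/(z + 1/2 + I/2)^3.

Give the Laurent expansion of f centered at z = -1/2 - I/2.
(3/2 + 2*I)/(z + 1/2 + I/2)^3 + (-4 - I)/(z + 1/2 + I/2)^2 + 1/(z + 1/2 + I/2)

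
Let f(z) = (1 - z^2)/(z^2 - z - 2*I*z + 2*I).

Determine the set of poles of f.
The singularities of f are the zeros of the denominator. Factoring,
  z^2 - z - 2*I*z + 2*I = (z - 1)*(z - 2*I)
so the candidates are z = 1, z = 2*I.

Check the numerator P(z) = 1 - z^2 at each one:
  P(1) = 0, so the factor (z - 1) cancels and z = 1 is only a removable singularity, not a pole.
  P(2*I) = 5 ≠ 0, so z = 2*I is a (simple) pole.

Poles of f: {2*I}

Final answer: {2*I}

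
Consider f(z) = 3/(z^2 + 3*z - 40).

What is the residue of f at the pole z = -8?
Write f(z) = P(z)/Q(z) with P(z) = 3 and Q(z) = z^2 + 3*z - 40.
The denominator factors as Q(z) = (z - 5)*(z + 8), so z = -8 is a simple zero of Q and P is analytic there; z = -8 is therefore a simple pole and
  Res(f, z₀) = P(z₀)/Q'(z₀).

Q'(z) = 2*z + 3, so Q'(-8) = -13.
P(-8) = 3.

Res(f, -8) = (3)/(-13) = -3/13

Final answer: -3/13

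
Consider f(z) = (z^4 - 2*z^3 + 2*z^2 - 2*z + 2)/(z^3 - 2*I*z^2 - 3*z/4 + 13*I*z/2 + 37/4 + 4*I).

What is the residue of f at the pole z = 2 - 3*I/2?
Write f(z) = P(z)/Q(z) with P(z) = z^4 - 2*z^3 + 2*z^2 - 2*z + 2 and Q(z) = z^3 - 2*I*z^2 - 3*z/4 + 13*I*z/2 + 37/4 + 4*I.
The denominator factors as Q(z) = (z - 2 + 3*I/2)*(z + 1 - 2*I)*(z + 1 - 3*I/2), so z = 2 - 3*I/2 is a simple zero of Q and P is analytic there; z = 2 - 3*I/2 is therefore a simple pole and
  Res(f, z₀) = P(z₀)/Q'(z₀).

Q'(z) = 3*z^2 - 4*I*z - 3/4 + 13*I/2, so Q'(2 - 3*I/2) = -3/2 - 39*I/2.
P(2 - 3*I/2) = -327/16 - 3*I/4.

Res(f, 2 - 3*I/2) = (-327/16 - 3*I/4)/(-3/2 - 39*I/2) = 161/1360 - 1413*I/1360

Final answer: 161/1360 - 1413*I/1360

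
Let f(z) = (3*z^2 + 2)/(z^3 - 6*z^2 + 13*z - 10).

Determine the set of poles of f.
The singularities of f are the zeros of the denominator. Factoring,
  z^3 - 6*z^2 + 13*z - 10 = (z - 2 - I)*(z - 2 + I)*(z - 2)
so the candidates are z = 2 + I, z = 2 - I, z = 2.

Check the numerator P(z) = 3*z^2 + 2 at each one:
  P(2 + I) = 11 + 12*I ≠ 0, so z = 2 + I is a (simple) pole.
  P(2 - I) = 11 - 12*I ≠ 0, so z = 2 - I is a (simple) pole.
  P(2) = 14 ≠ 0, so z = 2 is a (simple) pole.

Poles of f: {2 - I, 2, 2 + I}

Final answer: {2 - I, 2, 2 + I}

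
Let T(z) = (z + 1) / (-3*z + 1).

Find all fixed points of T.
T(z) = z means z + 1 = z*(-3*z + 1), i.e.
  -3*z^2 - 1 = 0.
Discriminant: (0)^2 - 4*(-3)*(-1) = -12, so the roots are complex conjugates.
  z = (0 ± I*sqrt(12))/(2*(-3))
Fixed points: {-sqrt(3)*I/3, sqrt(3)*I/3}

Final answer: {-sqrt(3)*I/3, sqrt(3)*I/3}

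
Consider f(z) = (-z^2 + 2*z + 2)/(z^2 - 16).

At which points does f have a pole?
The singularities of f are the zeros of the denominator. Factoring,
  z^2 - 16 = (z + 4)*(z - 4)
so the candidates are z = -4, z = 4.

Check the numerator P(z) = -z^2 + 2*z + 2 at each one:
  P(-4) = -22 ≠ 0, so z = -4 is a (simple) pole.
  P(4) = -6 ≠ 0, so z = 4 is a (simple) pole.

Poles of f: {-4, 4}

Final answer: {-4, 4}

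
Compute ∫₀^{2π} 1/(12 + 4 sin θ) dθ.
sqrt(2)*pi/8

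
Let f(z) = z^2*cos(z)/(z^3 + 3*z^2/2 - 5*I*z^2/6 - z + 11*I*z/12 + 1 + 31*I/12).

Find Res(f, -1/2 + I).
Write f(z) = P(z)/Q(z) with P(z) = z^2*cos(z) and Q(z) = z^3 + 3*z^2/2 - 5*I*z^2/6 - z + 11*I*z/12 + 1 + 31*I/12.
The denominator factors as Q(z) = (z + 1/2 - I)*(z + 2 - I/2)*(z - 1 + 2*I/3), so z = -1/2 + I is a simple zero of Q and P is analytic there; z = -1/2 + I is therefore a simple pole and
  Res(f, z₀) = P(z₀)/Q'(z₀).

Q'(z) = 3*z^2 + 3*z - 5*I*z/3 - 1 + 11*I/12, so Q'(-1/2 + I) = -37/12 + 7*I/4.
P(-1/2 + I) = (-3/4 - I)*cos(1/2 - I).

Res(f, -1/2 + I) = ((-3/4 - I)*cos(1/2 - I))/(-37/12 + 7*I/4) = (81/1810 + 633*I/1810)*cos(1/2 - I)

Final answer: (81/1810 + 633*I/1810)*cos(1/2 - I)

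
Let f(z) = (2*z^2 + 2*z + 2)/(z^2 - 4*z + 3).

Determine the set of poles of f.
{1, 3}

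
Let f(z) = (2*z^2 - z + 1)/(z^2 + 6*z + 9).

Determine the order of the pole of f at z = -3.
2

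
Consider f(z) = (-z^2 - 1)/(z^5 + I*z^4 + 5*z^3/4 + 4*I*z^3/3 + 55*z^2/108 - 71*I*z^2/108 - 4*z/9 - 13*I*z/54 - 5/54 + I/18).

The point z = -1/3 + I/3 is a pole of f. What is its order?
Factor the denominator:
  z^5 + I*z^4 + 5*z^3/4 + 4*I*z^3/3 + 55*z^2/108 - 71*I*z^2/108 - 4*z/9 - 13*I*z/54 - 5/54 + I/18 = (z + 1/3 - I/3)^3*(z - 1/2)*(z - 1/2 + 2*I)

The numerator P(z) = -z^2 - 1 has P(-1/3 + I/3) = -1 + 2*I/9 ≠ 0, so no factor of (z + 1/3 - I/3) cancels.
Near z = -1/3 + I/3 we can therefore write f(z) = g(z)/(z + 1/3 - I/3)^3 with g analytic at -1/3 + I/3 and g(-1/3 + I/3) ≠ 0 (g is the numerator divided by the remaining denominator factors).

Hence z = -1/3 + I/3 is a pole of order 3.

Final answer: 3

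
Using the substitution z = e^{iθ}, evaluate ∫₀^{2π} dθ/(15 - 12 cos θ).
Call the integral J. The integrand is 2π-periodic and we integrate over a full period, so shifting θ does not change the value (θ → θ + π flips the sign of the trig term). Hence
  J = ∫₀^{2π} dθ/(15 + 12 cos θ).
Put z = e^{iθ}: then cos θ = (z + 1/z)/2, dθ = dz/(iz), and z runs once counterclockwise around |z| = 1:
  J = ∮_{|z|=1} 1/(15 + 12*(z + 1/z)/2) · dz/(iz) = (2/i) ∮_{|z|=1} dz/(12*z^2 + 30*z + 12).
The roots of 12*z^2 + 30*z + 12 are z = (-15 ± sqrt(15^2 - 12^2))/12, with sqrt(81) = 9; their product is 1, so only z₊ = -1/2 lies inside the unit circle (z₋ = -2 lies outside).
z₊ is a simple zero of q(z) = 12*z^2 + 30*z + 12, so Res(1/q, z₊) = 1/q'(z₊) with q'(z) = 24*z + 30; and q'(z₊) = 12*(z₊ - z₋) = 18.
Therefore J = (2/i) · 2πi · 1/(18) = 2*pi/(9) = 2*pi/9

Final answer: 2*pi/9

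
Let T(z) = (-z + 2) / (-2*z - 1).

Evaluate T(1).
Substitute z = 1:
  numerator:   -(1) + 2 = 1
  denominator: -2*(1) - 1 = -3
T(1) = (1)/(-3) = -1/3

Final answer: -1/3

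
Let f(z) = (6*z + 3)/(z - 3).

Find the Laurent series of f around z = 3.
21/(z - 3) + 6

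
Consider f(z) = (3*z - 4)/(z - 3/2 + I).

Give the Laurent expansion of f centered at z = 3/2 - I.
(1/2 - 3*I)/(z - 3/2 + I) + 3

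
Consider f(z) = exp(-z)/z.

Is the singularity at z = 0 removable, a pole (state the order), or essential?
pole of order 1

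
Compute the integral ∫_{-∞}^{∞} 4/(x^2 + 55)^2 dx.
2*sqrt(55)*pi/3025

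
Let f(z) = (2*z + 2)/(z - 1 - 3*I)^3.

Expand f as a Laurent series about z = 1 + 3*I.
Put w = z - (1 + 3*I), i.e. z = w + 1 + 3*I. The denominator is w^3, so it suffices to rewrite the numerator in powers of w.

P(z) = 2*z + 2
P(w + 1 + 3*I) = 4 + 6*I + 2*w

Dividing each term by w^3:
  f = (4 + 6*I)/w^3 + 2/w^2

Substituting back w = z - 1 - 3*I:
  f(z) = (4 + 6*I)/(z - 1 - 3*I)^3 + 2/(z - 1 - 3*I)^2

The series is finite because the numerator is a polynomial; the negative powers form the principal part.

Final answer: (4 + 6*I)/(z - 1 - 3*I)^3 + 2/(z - 1 - 3*I)^2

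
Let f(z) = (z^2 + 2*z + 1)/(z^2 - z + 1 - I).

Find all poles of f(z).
The singularities of f are the zeros of the denominator. Factoring,
  z^2 - z + 1 - I = (z + I)*(z - 1 - I)
so the candidates are z = -I, z = 1 + I.

Check the numerator P(z) = z^2 + 2*z + 1 at each one:
  P(-I) = -2*I ≠ 0, so z = -I is a (simple) pole.
  P(1 + I) = 3 + 4*I ≠ 0, so z = 1 + I is a (simple) pole.

Poles of f: {-I, 1 + I}

Final answer: {-I, 1 + I}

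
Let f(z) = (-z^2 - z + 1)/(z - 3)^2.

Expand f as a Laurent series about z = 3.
-11/(z - 3)^2 - 7/(z - 3) - 1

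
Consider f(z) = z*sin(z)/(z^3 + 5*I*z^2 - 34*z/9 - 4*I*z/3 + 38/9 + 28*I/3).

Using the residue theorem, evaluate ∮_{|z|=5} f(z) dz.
By the residue theorem, ∮_C f(z) dz = 2πi · (sum of the residues of f at the poles inside |z| = 5).

The denominator factors as (z - 2/3 + 3*I)*(z - 1/3 - I)*(z + 1 + 3*I), so the singularities of f are simple poles at z = 2/3 - 3*I, z = 1/3 + I, z = -1 - 3*I.
  |2/3 - 3*I|² = 85/9 < 25 = 5², so this pole is inside the contour.
  |1/3 + I|² = 10/9 < 25 = 5², so this pole is inside the contour.
  |-1 - 3*I|² = 10 < 25 = 5², so this pole is inside the contour.

With P(z) = z*sin(z) and Q(z) = z^3 + 5*I*z^2 - 34*z/9 - 4*I*z/3 + 38/9 + 28*I/3, each pole is simple, so Res(f, z₀) = P(z₀)/Q'(z₀) with Q'(z) = 3*z^2 + 10*I*z - 34/9 - 4*I/3.
  Res(f, 2/3 - 3*I) = P(2/3 - 3*I)/Q'(2/3 - 3*I) = ((2/3 - 3*I)*sin(2/3 - 3*I))/(5/9 - 20*I/3) = (66/145 + 9*I/145)*sin(2/3 - 3*I)
  Res(f, 1/3 + I) = P(1/3 + I)/Q'(1/3 + I) = ((1/3 + I)*sin(1/3 + I))/(-148/9 + 4*I) = (-3/580 - 9*I/145)*sin(1/3 + I)
  Res(f, -1 - 3*I) = P(-1 - 3*I)/Q'(-1 - 3*I) = ((1 + 3*I)*sin(1 + 3*I))/(20/9 + 20*I/3) = 9*sin(1 + 3*I)/20

Sum of residues inside C: (66/145 + 9*I/145)*sin(2/3 - 3*I) + (-3/580 - 9*I/145)*sin(1/3 + I) + 9*sin(1 + 3*I)/20
∮_C f(z) dz = 2πi · ((66/145 + 9*I/145)*sin(2/3 - 3*I) + (-3/580 - 9*I/145)*sin(1/3 + I) + 9*sin(1 + 3*I)/20) = pi*(18/145 - 3*I/290)*sin(1/3 + I) + pi*(-18/145 + 132*I/145)*sin(2/3 - 3*I) + 9*I*pi*sin(1 + 3*I)/10

Final answer: pi*(18/145 - 3*I/290)*sin(1/3 + I) + pi*(-18/145 + 132*I/145)*sin(2/3 - 3*I) + 9*I*pi*sin(1 + 3*I)/10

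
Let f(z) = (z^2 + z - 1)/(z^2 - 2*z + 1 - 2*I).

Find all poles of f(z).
{-I, 2 + I}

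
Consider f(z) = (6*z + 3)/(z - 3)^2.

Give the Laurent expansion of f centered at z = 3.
Put w = z - (3), i.e. z = w + 3. The denominator is w^2, so it suffices to rewrite the numerator in powers of w.

P(z) = 6*z + 3
P(w + 3) = 21 + 6*w

Dividing each term by w^2:
  f = 21/w^2 + 6/w

Substituting back w = z - 3:
  f(z) = 21/(z - 3)^2 + 6/(z - 3)

The series is finite because the numerator is a polynomial; the negative powers form the principal part, and the coefficient of 1/(z - 3) gives Res(f, 3) = 6.

Final answer: 21/(z - 3)^2 + 6/(z - 3)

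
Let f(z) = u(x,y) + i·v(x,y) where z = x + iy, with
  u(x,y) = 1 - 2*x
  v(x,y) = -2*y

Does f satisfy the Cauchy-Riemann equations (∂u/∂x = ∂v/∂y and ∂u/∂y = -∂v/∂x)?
∂u/∂x = -2
∂v/∂y = -2
∂u/∂y = 0
∂v/∂x = 0
∂u/∂x = ∂v/∂y and ∂u/∂y = -∂v/∂x hold identically; f is analytic.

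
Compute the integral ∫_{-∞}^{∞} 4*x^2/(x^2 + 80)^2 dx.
sqrt(5)*pi/10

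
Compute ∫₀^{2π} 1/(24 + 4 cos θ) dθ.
Let J = ∫₀^{2π} dθ/(24 + 4 cos θ).
Put z = e^{iθ}: then cos θ = (z + 1/z)/2, dθ = dz/(iz), and z runs once counterclockwise around |z| = 1:
  J = ∮_{|z|=1} 1/(24 + 4*(z + 1/z)/2) · dz/(iz) = (2/i) ∮_{|z|=1} dz/(4*z^2 + 48*z + 4).
The roots of 4*z^2 + 48*z + 4 are z = (-24 ± sqrt(24^2 - 4^2))/4, with sqrt(560) = 4*sqrt(35); their product is 1, so only z₊ = -6 + sqrt(35) lies inside the unit circle (z₋ = -6 - sqrt(35) lies outside).
z₊ is a simple zero of q(z) = 4*z^2 + 48*z + 4, so Res(1/q, z₊) = 1/q'(z₊) with q'(z) = 8*z + 48; and q'(z₊) = 4*(z₊ - z₋) = 8*sqrt(35).
Therefore J = (2/i) · 2πi · 1/(8*sqrt(35)) = 2*pi/(4*sqrt(35)) = sqrt(35)*pi/70

Final answer: sqrt(35)*pi/70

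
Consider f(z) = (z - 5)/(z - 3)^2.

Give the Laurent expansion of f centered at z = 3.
Put w = z - (3), i.e. z = w + 3. The denominator is w^2, so it suffices to rewrite the numerator in powers of w.

P(z) = z - 5
P(w + 3) = -2 + w

Dividing each term by w^2:
  f = -2/w^2 + 1/w

Substituting back w = z - 3:
  f(z) = -2/(z - 3)^2 + 1/(z - 3)

The series is finite because the numerator is a polynomial; the negative powers form the principal part, and the coefficient of 1/(z - 3) gives Res(f, 3) = 1.

Final answer: -2/(z - 3)^2 + 1/(z - 3)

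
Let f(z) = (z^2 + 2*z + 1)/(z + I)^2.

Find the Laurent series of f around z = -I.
-2*I/(z + I)^2 + (2 - 2*I)/(z + I) + 1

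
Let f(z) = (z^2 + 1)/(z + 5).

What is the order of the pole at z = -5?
Factor the denominator:
  z + 5 = (z + 5)

The numerator P(z) = z^2 + 1 has P(-5) = 26 ≠ 0, so no factor of (z + 5) cancels.
Near z = -5 we can therefore write f(z) = g(z)/(z + 5) with g analytic at -5 and g(-5) ≠ 0 (g is just the numerator).

Hence z = -5 is a pole of order 1.

Final answer: 1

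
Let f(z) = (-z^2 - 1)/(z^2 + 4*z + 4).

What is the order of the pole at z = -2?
2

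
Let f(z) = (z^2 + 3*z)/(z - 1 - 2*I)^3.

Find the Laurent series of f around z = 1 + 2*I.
10*I/(z - 1 - 2*I)^3 + (5 + 4*I)/(z - 1 - 2*I)^2 + 1/(z - 1 - 2*I)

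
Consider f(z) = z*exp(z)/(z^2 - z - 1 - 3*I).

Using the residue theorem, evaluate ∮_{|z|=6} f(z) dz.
pi*(-2/13 + 10*I/13)*exp(-1 - I) + pi*(2/13 + 16*I/13)*exp(2 + I)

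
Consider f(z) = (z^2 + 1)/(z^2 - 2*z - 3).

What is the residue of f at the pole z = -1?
Write f(z) = P(z)/Q(z) with P(z) = z^2 + 1 and Q(z) = z^2 - 2*z - 3.
The denominator factors as Q(z) = (z - 3)*(z + 1), so z = -1 is a simple zero of Q and P is analytic there; z = -1 is therefore a simple pole and
  Res(f, z₀) = P(z₀)/Q'(z₀).

Q'(z) = 2*z - 2, so Q'(-1) = -4.
P(-1) = 2.

Res(f, -1) = (2)/(-4) = -1/2

Final answer: -1/2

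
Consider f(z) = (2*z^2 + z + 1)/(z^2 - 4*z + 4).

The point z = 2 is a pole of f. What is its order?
Factor the denominator:
  z^2 - 4*z + 4 = (z - 2)^2

The numerator P(z) = 2*z^2 + z + 1 has P(2) = 11 ≠ 0, so no factor of (z - 2) cancels.
Near z = 2 we can therefore write f(z) = g(z)/(z - 2)^2 with g analytic at 2 and g(2) ≠ 0 (g is just the numerator).

Hence z = 2 is a pole of order 2.

Final answer: 2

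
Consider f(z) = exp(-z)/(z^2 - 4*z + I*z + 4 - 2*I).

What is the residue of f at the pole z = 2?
Write f(z) = P(z)/Q(z) with P(z) = exp(-z) and Q(z) = z^2 - 4*z + I*z + 4 - 2*I.
The denominator factors as Q(z) = (z - 2)*(z - 2 + I), so z = 2 is a simple zero of Q and P is analytic there; z = 2 is therefore a simple pole and
  Res(f, z₀) = P(z₀)/Q'(z₀).

Q'(z) = 2*z - 4 + I, so Q'(2) = I.
P(2) = exp(-2).

Res(f, 2) = (exp(-2))/(I) = -I*exp(-2)

Final answer: -I*exp(-2)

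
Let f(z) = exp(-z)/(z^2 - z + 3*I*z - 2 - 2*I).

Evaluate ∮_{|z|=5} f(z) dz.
By the residue theorem, ∮_C f(z) dz = 2πi · (sum of the residues of f at the poles inside |z| = 5).

The denominator factors as (z - 1 + I)*(z + 2*I), so the singularities of f are simple poles at z = 1 - I, z = -2*I.
  |1 - I|² = 2 < 25 = 5², so this pole is inside the contour.
  |-2*I|² = 4 < 25 = 5², so this pole is inside the contour.

With P(z) = exp(-z) and Q(z) = z^2 - z + 3*I*z - 2 - 2*I, each pole is simple, so Res(f, z₀) = P(z₀)/Q'(z₀) with Q'(z) = 2*z - 1 + 3*I.
  Res(f, 1 - I) = P(1 - I)/Q'(1 - I) = (exp(-1 + I))/(1 + I) = (1/2 - I/2)*exp(-1 + I)
  Res(f, -2*I) = P(-2*I)/Q'(-2*I) = (exp(2*I))/(-1 - I) = (-1/2 + I/2)*exp(2*I)

Sum of residues inside C: (-1/2 + I/2)*exp(2*I) + (1/2 - I/2)*exp(-1 + I)
∮_C f(z) dz = 2πi · ((-1/2 + I/2)*exp(2*I) + (1/2 - I/2)*exp(-1 + I)) = pi*(-1 - I)*exp(2*I) + pi*(1 + I)*exp(-1 + I)

Final answer: pi*(-1 - I)*exp(2*I) + pi*(1 + I)*exp(-1 + I)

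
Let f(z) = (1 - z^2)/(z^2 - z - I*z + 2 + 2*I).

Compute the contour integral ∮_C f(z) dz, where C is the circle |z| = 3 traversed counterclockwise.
By the residue theorem, ∮_C f(z) dz = 2πi · (sum of the residues of f at the poles inside |z| = 3).

The denominator factors as (z - 2*I)*(z - 1 + I), so the singularities of f are simple poles at z = 2*I, z = 1 - I.
  |2*I|² = 4 < 9 = 3², so this pole is inside the contour.
  |1 - I|² = 2 < 9 = 3², so this pole is inside the contour.

With P(z) = 1 - z^2 and Q(z) = z^2 - z - I*z + 2 + 2*I, each pole is simple, so Res(f, z₀) = P(z₀)/Q'(z₀) with Q'(z) = 2*z - 1 - I.
  Res(f, 2*I) = P(2*I)/Q'(2*I) = (5)/(-1 + 3*I) = -1/2 - 3*I/2
  Res(f, 1 - I) = P(1 - I)/Q'(1 - I) = (1 + 2*I)/(1 - 3*I) = -1/2 + I/2

Sum of residues inside C: -1 - I
∮_C f(z) dz = 2πi · (-1 - I) = pi*(2 - 2*I)

Final answer: pi*(2 - 2*I)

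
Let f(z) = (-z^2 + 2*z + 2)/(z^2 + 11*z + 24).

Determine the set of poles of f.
The singularities of f are the zeros of the denominator. Factoring,
  z^2 + 11*z + 24 = (z + 8)*(z + 3)
so the candidates are z = -8, z = -3.

Check the numerator P(z) = -z^2 + 2*z + 2 at each one:
  P(-8) = -78 ≠ 0, so z = -8 is a (simple) pole.
  P(-3) = -13 ≠ 0, so z = -3 is a (simple) pole.

Poles of f: {-8, -3}

Final answer: {-8, -3}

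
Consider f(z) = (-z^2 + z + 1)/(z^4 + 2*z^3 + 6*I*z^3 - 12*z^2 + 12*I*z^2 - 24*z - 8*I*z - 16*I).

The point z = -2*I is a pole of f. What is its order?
Factor the denominator:
  z^4 + 2*z^3 + 6*I*z^3 - 12*z^2 + 12*I*z^2 - 24*z - 8*I*z - 16*I = (z + 2*I)^3*(z + 2)

The numerator P(z) = -z^2 + z + 1 has P(-2*I) = 5 - 2*I ≠ 0, so no factor of (z + 2*I) cancels.
Near z = -2*I we can therefore write f(z) = g(z)/(z + 2*I)^3 with g analytic at -2*I and g(-2*I) ≠ 0 (g is the numerator divided by the remaining denominator factors).

Hence z = -2*I is a pole of order 3.

Final answer: 3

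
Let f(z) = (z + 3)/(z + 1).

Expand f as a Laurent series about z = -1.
Put w = z - (-1), i.e. z = w - 1. The denominator is w, so it suffices to rewrite the numerator in powers of w.

P(z) = z + 3
P(w - 1) = 2 + w

Dividing each term by w:
  f = 2/w + 1

Substituting back w = z + 1:
  f(z) = 2/(z + 1) + 1

The series is finite because the numerator is a polynomial; the negative powers form the principal part, and the coefficient of 1/(z + 1) gives Res(f, -1) = 2.

Final answer: 2/(z + 1) + 1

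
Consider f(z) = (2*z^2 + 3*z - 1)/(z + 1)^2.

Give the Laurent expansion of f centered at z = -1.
-2/(z + 1)^2 - 1/(z + 1) + 2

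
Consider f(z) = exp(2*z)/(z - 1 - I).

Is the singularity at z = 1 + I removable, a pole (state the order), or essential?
pole of order 1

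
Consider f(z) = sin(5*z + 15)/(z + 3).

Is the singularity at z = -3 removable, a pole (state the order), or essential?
Let u = z + 3. The argument of sin is 5*z + 15 = 5u, so
  f = sin(5u)/u = ((5u) - (5u)^3/6 + ...)/u = 5 - (125/6)*u^2 + ...
The Laurent expansion about u = 0 has no negative powers; equivalently lim_{z→-3} f(z) = 5 exists and is finite.
So the singularity is removable.

Final answer: removable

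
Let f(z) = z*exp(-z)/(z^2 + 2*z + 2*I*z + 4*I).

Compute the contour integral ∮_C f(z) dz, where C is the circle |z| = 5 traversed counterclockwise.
pi*(1 + I)*exp(2*I) + pi*(-1 + I)*exp(2)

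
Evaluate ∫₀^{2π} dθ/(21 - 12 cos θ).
Call the integral J. The integrand is 2π-periodic and we integrate over a full period, so shifting θ does not change the value (θ → θ + π flips the sign of the trig term). Hence
  J = ∫₀^{2π} dθ/(21 + 12 cos θ).
Put z = e^{iθ}: then cos θ = (z + 1/z)/2, dθ = dz/(iz), and z runs once counterclockwise around |z| = 1:
  J = ∮_{|z|=1} 1/(21 + 12*(z + 1/z)/2) · dz/(iz) = (2/i) ∮_{|z|=1} dz/(12*z^2 + 42*z + 12).
The roots of 12*z^2 + 42*z + 12 are z = (-21 ± sqrt(21^2 - 12^2))/12, with sqrt(297) = 3*sqrt(33); their product is 1, so only z₊ = -7/4 + sqrt(33)/4 lies inside the unit circle (z₋ = -7/4 - sqrt(33)/4 lies outside).
z₊ is a simple zero of q(z) = 12*z^2 + 42*z + 12, so Res(1/q, z₊) = 1/q'(z₊) with q'(z) = 24*z + 42; and q'(z₊) = 12*(z₊ - z₋) = 6*sqrt(33).
Therefore J = (2/i) · 2πi · 1/(6*sqrt(33)) = 2*pi/(3*sqrt(33)) = 2*sqrt(33)*pi/99

Final answer: 2*sqrt(33)*pi/99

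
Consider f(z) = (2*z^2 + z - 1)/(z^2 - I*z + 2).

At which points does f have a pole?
The singularities of f are the zeros of the denominator. Factoring,
  z^2 - I*z + 2 = (z + I)*(z - 2*I)
so the candidates are z = -I, z = 2*I.

Check the numerator P(z) = 2*z^2 + z - 1 at each one:
  P(-I) = -3 - I ≠ 0, so z = -I is a (simple) pole.
  P(2*I) = -9 + 2*I ≠ 0, so z = 2*I is a (simple) pole.

Poles of f: {-I, 2*I}

Final answer: {-I, 2*I}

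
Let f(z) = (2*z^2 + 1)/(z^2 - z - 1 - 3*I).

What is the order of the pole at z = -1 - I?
Factor the denominator:
  z^2 - z - 1 - 3*I = (z + 1 + I)*(z - 2 - I)

The numerator P(z) = 2*z^2 + 1 has P(-1 - I) = 1 + 4*I ≠ 0, so no factor of (z + 1 + I) cancels.
Near z = -1 - I we can therefore write f(z) = g(z)/(z + 1 + I) with g analytic at -1 - I and g(-1 - I) ≠ 0 (g is the numerator divided by the remaining denominator factors).

Hence z = -1 - I is a pole of order 1.

Final answer: 1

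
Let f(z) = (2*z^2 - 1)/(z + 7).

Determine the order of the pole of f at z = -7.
Factor the denominator:
  z + 7 = (z + 7)

The numerator P(z) = 2*z^2 - 1 has P(-7) = 97 ≠ 0, so no factor of (z + 7) cancels.
Near z = -7 we can therefore write f(z) = g(z)/(z + 7) with g analytic at -7 and g(-7) ≠ 0 (g is just the numerator).

Hence z = -7 is a pole of order 1.

Final answer: 1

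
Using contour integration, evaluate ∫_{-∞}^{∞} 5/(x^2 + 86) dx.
Let f(z) = 5/(z^2 + 86). The denominator has no real zeros and deg Q - deg P = 2 ≥ 2, so the integral of f over the upper semicircle |z| = R tends to 0 as R → ∞. Closing the contour in the upper half-plane,
  ∫_{-∞}^{∞} f(x) dx = 2πi · Σ Res(f, z_k)  over the poles with Im z_k > 0.

Zeros of the denominator: z^2 + 86 = 0 gives z = ±sqrt(86)*I.
Upper half-plane: z = sqrt(86)*I (simple).

Each pole is a simple zero of Q(z) = z^2 + 86, so Res(f, z₀) = P(z₀)/Q'(z₀) with P(z) = 5, Q'(z) = 2*z:
  Res(f, sqrt(86)*I) = (5)/(2*sqrt(86)*I) = -5*sqrt(86)*I/172

∫_{-∞}^{∞} f(x) dx = 2πi · (-5*sqrt(86)*I/172) = 5*sqrt(86)*pi/86

Final answer: 5*sqrt(86)*pi/86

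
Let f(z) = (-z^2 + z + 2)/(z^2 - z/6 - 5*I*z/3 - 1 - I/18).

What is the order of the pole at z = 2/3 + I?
1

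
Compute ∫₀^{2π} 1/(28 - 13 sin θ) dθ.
Call the integral J. The integrand is 2π-periodic and we integrate over a full period, so shifting θ does not change the value (θ → θ + π/2 turns sin θ into cos θ; θ → θ + π flips the sign of the trig term). Hence
  J = ∫₀^{2π} dθ/(28 + 13 cos θ).
Put z = e^{iθ}: then cos θ = (z + 1/z)/2, dθ = dz/(iz), and z runs once counterclockwise around |z| = 1:
  J = ∮_{|z|=1} 1/(28 + 13*(z + 1/z)/2) · dz/(iz) = (2/i) ∮_{|z|=1} dz/(13*z^2 + 56*z + 13).
The roots of 13*z^2 + 56*z + 13 are z = (-28 ± sqrt(28^2 - 13^2))/13, with sqrt(615) = sqrt(615); their product is 1, so only z₊ = -28/13 + sqrt(615)/13 lies inside the unit circle (z₋ = -28/13 - sqrt(615)/13 lies outside).
z₊ is a simple zero of q(z) = 13*z^2 + 56*z + 13, so Res(1/q, z₊) = 1/q'(z₊) with q'(z) = 26*z + 56; and q'(z₊) = 13*(z₊ - z₋) = 2*sqrt(615).
Therefore J = (2/i) · 2πi · 1/(2*sqrt(615)) = 2*pi/(sqrt(615)) = 2*sqrt(615)*pi/615

Final answer: 2*sqrt(615)*pi/615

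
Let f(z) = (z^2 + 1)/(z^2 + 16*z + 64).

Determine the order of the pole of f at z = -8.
Factor the denominator:
  z^2 + 16*z + 64 = (z + 8)^2

The numerator P(z) = z^2 + 1 has P(-8) = 65 ≠ 0, so no factor of (z + 8) cancels.
Near z = -8 we can therefore write f(z) = g(z)/(z + 8)^2 with g analytic at -8 and g(-8) ≠ 0 (g is just the numerator).

Hence z = -8 is a pole of order 2.

Final answer: 2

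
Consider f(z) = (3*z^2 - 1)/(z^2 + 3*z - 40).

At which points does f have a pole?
The singularities of f are the zeros of the denominator. Factoring,
  z^2 + 3*z - 40 = (z - 5)*(z + 8)
so the candidates are z = 5, z = -8.

Check the numerator P(z) = 3*z^2 - 1 at each one:
  P(5) = 74 ≠ 0, so z = 5 is a (simple) pole.
  P(-8) = 191 ≠ 0, so z = -8 is a (simple) pole.

Poles of f: {-8, 5}

Final answer: {-8, 5}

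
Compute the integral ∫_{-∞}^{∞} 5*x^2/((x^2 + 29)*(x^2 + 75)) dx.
Let f(z) = 5*z^2/((z^2 + 29)*(z^2 + 75)). The denominator has no real zeros and deg Q - deg P = 2 ≥ 2, so the integral of f over the upper semicircle |z| = R tends to 0 as R → ∞. Closing the contour in the upper half-plane,
  ∫_{-∞}^{∞} f(x) dx = 2πi · Σ Res(f, z_k)  over the poles with Im z_k > 0.

Zeros of the denominator: z^2 + 75 = 0 gives z = ±5*sqrt(3)*I; z^2 + 29 = 0 gives z = ±sqrt(29)*I.
Upper half-plane: z = sqrt(29)*I, z = 5*sqrt(3)*I (simple).

Each pole is a simple zero of Q(z) = z^4 + 104*z^2 + 2175, so Res(f, z₀) = P(z₀)/Q'(z₀) with P(z) = 5*z^2, Q'(z) = 4*z^3 + 208*z:
  Res(f, sqrt(29)*I) = (-145)/(92*sqrt(29)*I) = 5*sqrt(29)*I/92
  Res(f, 5*sqrt(3)*I) = (-375)/(-460*sqrt(3)*I) = -25*sqrt(3)*I/92

Sum of residues: 5*I*(-5*sqrt(3) + sqrt(29))/92
∫_{-∞}^{∞} f(x) dx = 2πi · (5*I*(-5*sqrt(3) + sqrt(29))/92) = 5*pi*(-sqrt(29) + 5*sqrt(3))/46

Final answer: 5*pi*(-sqrt(29) + 5*sqrt(3))/46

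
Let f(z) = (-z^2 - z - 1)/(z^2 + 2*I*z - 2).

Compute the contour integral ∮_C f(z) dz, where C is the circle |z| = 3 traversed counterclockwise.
pi*(-4 - 2*I)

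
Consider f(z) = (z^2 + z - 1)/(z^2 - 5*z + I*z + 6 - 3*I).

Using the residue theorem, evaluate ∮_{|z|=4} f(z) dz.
By the residue theorem, ∮_C f(z) dz = 2πi · (sum of the residues of f at the poles inside |z| = 4).

The denominator factors as (z - 3)*(z - 2 + I), so the singularities of f are simple poles at z = 3, z = 2 - I.
  |3|² = 9 < 16 = 4², so this pole is inside the contour.
  |2 - I|² = 5 < 16 = 4², so this pole is inside the contour.

With P(z) = z^2 + z - 1 and Q(z) = z^2 - 5*z + I*z + 6 - 3*I, each pole is simple, so Res(f, z₀) = P(z₀)/Q'(z₀) with Q'(z) = 2*z - 5 + I.
  Res(f, 3) = P(3)/Q'(3) = (11)/(1 + I) = 11/2 - 11*I/2
  Res(f, 2 - I) = P(2 - I)/Q'(2 - I) = (4 - 5*I)/(-1 - I) = 1/2 + 9*I/2

Sum of residues inside C: 6 - I
∮_C f(z) dz = 2πi · (6 - I) = pi*(2 + 12*I)

Final answer: pi*(2 + 12*I)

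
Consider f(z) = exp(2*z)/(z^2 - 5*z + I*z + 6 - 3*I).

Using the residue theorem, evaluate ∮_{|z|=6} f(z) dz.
pi*(-1 - I)*exp(4 - 2*I) + pi*(1 + I)*exp(6)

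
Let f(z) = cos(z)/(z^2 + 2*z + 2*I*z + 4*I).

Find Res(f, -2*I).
Write f(z) = P(z)/Q(z) with P(z) = cos(z) and Q(z) = z^2 + 2*z + 2*I*z + 4*I.
The denominator factors as Q(z) = (z + 2)*(z + 2*I), so z = -2*I is a simple zero of Q and P is analytic there; z = -2*I is therefore a simple pole and
  Res(f, z₀) = P(z₀)/Q'(z₀).

Q'(z) = 2*z + 2 + 2*I, so Q'(-2*I) = 2 - 2*I.
P(-2*I) = cosh(2).

Res(f, -2*I) = (cosh(2))/(2 - 2*I) = (1/4 + I/4)*cosh(2)

Final answer: (1/4 + I/4)*cosh(2)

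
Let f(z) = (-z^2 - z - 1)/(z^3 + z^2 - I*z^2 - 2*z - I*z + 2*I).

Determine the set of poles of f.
The singularities of f are the zeros of the denominator. Factoring,
  z^3 + z^2 - I*z^2 - 2*z - I*z + 2*I = (z - 1)*(z - I)*(z + 2)
so the candidates are z = 1, z = I, z = -2.

Check the numerator P(z) = -z^2 - z - 1 at each one:
  P(1) = -3 ≠ 0, so z = 1 is a (simple) pole.
  P(I) = -I ≠ 0, so z = I is a (simple) pole.
  P(-2) = -3 ≠ 0, so z = -2 is a (simple) pole.

Poles of f: {-2, I, 1}

Final answer: {-2, I, 1}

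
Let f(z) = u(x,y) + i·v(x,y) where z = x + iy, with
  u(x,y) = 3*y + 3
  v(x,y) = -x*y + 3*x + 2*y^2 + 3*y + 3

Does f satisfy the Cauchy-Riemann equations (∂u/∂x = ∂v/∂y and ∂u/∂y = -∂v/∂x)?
∂u/∂x = 0
∂v/∂y = -x + 4*y + 3
∂u/∂y = 3
∂v/∂x = 3 - y
∂u/∂x ≠ ∂v/∂y and ∂u/∂y ≠ -∂v/∂x; the Cauchy-Riemann equations are not satisfied, so f is not analytic.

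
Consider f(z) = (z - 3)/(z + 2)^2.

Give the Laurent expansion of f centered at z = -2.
Put w = z - (-2), i.e. z = w - 2. The denominator is w^2, so it suffices to rewrite the numerator in powers of w.

P(z) = z - 3
P(w - 2) = -5 + w

Dividing each term by w^2:
  f = -5/w^2 + 1/w

Substituting back w = z + 2:
  f(z) = -5/(z + 2)^2 + 1/(z + 2)

The series is finite because the numerator is a polynomial; the negative powers form the principal part, and the coefficient of 1/(z + 2) gives Res(f, -2) = 1.

Final answer: -5/(z + 2)^2 + 1/(z + 2)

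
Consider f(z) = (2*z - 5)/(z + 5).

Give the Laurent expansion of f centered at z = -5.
-15/(z + 5) + 2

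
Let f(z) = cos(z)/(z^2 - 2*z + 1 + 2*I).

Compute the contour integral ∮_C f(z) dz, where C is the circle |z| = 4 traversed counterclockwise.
By the residue theorem, ∮_C f(z) dz = 2πi · (sum of the residues of f at the poles inside |z| = 4).

The denominator factors as (z - I)*(z - 2 + I), so the singularities of f are simple poles at z = I, z = 2 - I.
  |I|² = 1 < 16 = 4², so this pole is inside the contour.
  |2 - I|² = 5 < 16 = 4², so this pole is inside the contour.

With P(z) = cos(z) and Q(z) = z^2 - 2*z + 1 + 2*I, each pole is simple, so Res(f, z₀) = P(z₀)/Q'(z₀) with Q'(z) = 2*z - 2.
  Res(f, I) = P(I)/Q'(I) = (cosh(1))/(-2 + 2*I) = (-1/4 - I/4)*cosh(1)
  Res(f, 2 - I) = P(2 - I)/Q'(2 - I) = (cos(2 - I))/(2 - 2*I) = (1/4 + I/4)*cos(2 - I)

Sum of residues inside C: (-1/4 - I/4)*cosh(1) + (1/4 + I/4)*cos(2 - I)
∮_C f(z) dz = 2πi · ((-1/4 - I/4)*cosh(1) + (1/4 + I/4)*cos(2 - I)) = pi*(-1/2 + I/2)*cos(2 - I) + pi*(1/2 - I/2)*cosh(1)

Final answer: pi*(-1/2 + I/2)*cos(2 - I) + pi*(1/2 - I/2)*cosh(1)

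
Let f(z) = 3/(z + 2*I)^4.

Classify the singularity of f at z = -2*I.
pole of order 4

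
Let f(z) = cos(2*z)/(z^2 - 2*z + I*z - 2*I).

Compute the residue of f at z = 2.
Write f(z) = P(z)/Q(z) with P(z) = cos(2*z) and Q(z) = z^2 - 2*z + I*z - 2*I.
The denominator factors as Q(z) = (z + I)*(z - 2), so z = 2 is a simple zero of Q and P is analytic there; z = 2 is therefore a simple pole and
  Res(f, z₀) = P(z₀)/Q'(z₀).

Q'(z) = 2*z - 2 + I, so Q'(2) = 2 + I.
P(2) = cos(4).

Res(f, 2) = (cos(4))/(2 + I) = (2/5 - I/5)*cos(4)

Final answer: (2/5 - I/5)*cos(4)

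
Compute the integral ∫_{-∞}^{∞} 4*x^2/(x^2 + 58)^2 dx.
Let f(z) = 4*z^2/(z^2 + 58)^2. The denominator has no real zeros and deg Q - deg P = 2 ≥ 2, so the integral of f over the upper semicircle |z| = R tends to 0 as R → ∞. Closing the contour in the upper half-plane,
  ∫_{-∞}^{∞} f(x) dx = 2πi · Σ Res(f, z_k)  over the poles with Im z_k > 0.

Zeros of the denominator: z^2 + 58 = 0 gives z = ±sqrt(58)*I.
Upper half-plane: z = sqrt(58)*I (a pole of order 2).

Write f(z) = g(z)/(z - sqrt(58)*I)^2 with g(z) = 4*z^2/(z + sqrt(58)*I)^2. For a double pole, Res(f, z₀) = g'(z₀):
  g'(z) = 8*sqrt(58)*I*z/(z + sqrt(58)*I)^3
  Res(f, sqrt(58)*I) = g'(sqrt(58)*I) = -sqrt(58)*I/58

∫_{-∞}^{∞} f(x) dx = 2πi · (-sqrt(58)*I/58) = sqrt(58)*pi/29

Final answer: sqrt(58)*pi/29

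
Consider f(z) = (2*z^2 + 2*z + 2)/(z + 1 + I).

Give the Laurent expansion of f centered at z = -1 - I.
Put w = z - (-1 - I), i.e. z = w - 1 - I. The denominator is w, so it suffices to rewrite the numerator in powers of w.

P(z) = 2*z^2 + 2*z + 2
P(w - 1 - I) = 2*I + (-2 - 4*I)*w + 2*w^2

Dividing each term by w:
  f = 2*I/w - 2 - 4*I + 2*w

Substituting back w = z + 1 + I:
  f(z) = 2*I/(z + 1 + I) - 2 - 4*I + 2*(z + 1 + I)

The series is finite because the numerator is a polynomial; the negative powers form the principal part, and the coefficient of 1/(z + 1 + I) gives Res(f, -1 - I) = 2*I.

Final answer: 2*I/(z + 1 + I) - 2 - 4*I + 2*(z + 1 + I)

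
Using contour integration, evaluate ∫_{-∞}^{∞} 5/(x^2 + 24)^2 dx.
Let f(z) = 5/(z^2 + 24)^2. The denominator has no real zeros and deg Q - deg P = 4 ≥ 2, so the integral of f over the upper semicircle |z| = R tends to 0 as R → ∞. Closing the contour in the upper half-plane,
  ∫_{-∞}^{∞} f(x) dx = 2πi · Σ Res(f, z_k)  over the poles with Im z_k > 0.

Zeros of the denominator: z^2 + 24 = 0 gives z = ±2*sqrt(6)*I.
Upper half-plane: z = 2*sqrt(6)*I (a pole of order 2).

Write f(z) = g(z)/(z - 2*sqrt(6)*I)^2 with g(z) = 5/(z + 2*sqrt(6)*I)^2. For a double pole, Res(f, z₀) = g'(z₀):
  g'(z) = -10/(z + 2*sqrt(6)*I)^3
  Res(f, 2*sqrt(6)*I) = g'(2*sqrt(6)*I) = -5*sqrt(6)*I/1152

∫_{-∞}^{∞} f(x) dx = 2πi · (-5*sqrt(6)*I/1152) = 5*sqrt(6)*pi/576

Final answer: 5*sqrt(6)*pi/576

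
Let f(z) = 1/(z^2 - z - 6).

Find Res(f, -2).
-1/5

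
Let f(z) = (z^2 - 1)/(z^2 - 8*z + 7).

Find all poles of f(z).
The singularities of f are the zeros of the denominator. Factoring,
  z^2 - 8*z + 7 = (z - 7)*(z - 1)
so the candidates are z = 7, z = 1.

Check the numerator P(z) = z^2 - 1 at each one:
  P(7) = 48 ≠ 0, so z = 7 is a (simple) pole.
  P(1) = 0, so the factor (z - 1) cancels and z = 1 is only a removable singularity, not a pole.

Poles of f: {7}

Final answer: {7}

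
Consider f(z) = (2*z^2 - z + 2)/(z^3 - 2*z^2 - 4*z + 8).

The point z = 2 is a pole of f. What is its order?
Factor the denominator:
  z^3 - 2*z^2 - 4*z + 8 = (z - 2)^2*(z + 2)

The numerator P(z) = 2*z^2 - z + 2 has P(2) = 8 ≠ 0, so no factor of (z - 2) cancels.
Near z = 2 we can therefore write f(z) = g(z)/(z - 2)^2 with g analytic at 2 and g(2) ≠ 0 (g is the numerator divided by the remaining denominator factors).

Hence z = 2 is a pole of order 2.

Final answer: 2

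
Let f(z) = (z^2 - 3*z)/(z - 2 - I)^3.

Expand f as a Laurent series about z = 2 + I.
Put w = z - (2 + I), i.e. z = w + 2 + I. The denominator is w^3, so it suffices to rewrite the numerator in powers of w.

P(z) = z^2 - 3*z
P(w + 2 + I) = -3 + I + (1 + 2*I)*w + w^2

Dividing each term by w^3:
  f = (-3 + I)/w^3 + (1 + 2*I)/w^2 + 1/w

Substituting back w = z - 2 - I:
  f(z) = (-3 + I)/(z - 2 - I)^3 + (1 + 2*I)/(z - 2 - I)^2 + 1/(z - 2 - I)

The series is finite because the numerator is a polynomial; the negative powers form the principal part, and the coefficient of 1/(z - 2 - I) gives Res(f, 2 + I) = 1.

Final answer: (-3 + I)/(z - 2 - I)^3 + (1 + 2*I)/(z - 2 - I)^2 + 1/(z - 2 - I)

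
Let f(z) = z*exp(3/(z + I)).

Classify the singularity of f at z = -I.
Let u = z + I. Then
  e^(3/u) = Σ_{k≥0} (3)^k/(k!·u^k) = 1 + 3/u + 9/(2*u^2) + 9/(2*u^3) + ...
which has infinitely many negative powers of u, so exp(3/(z + I)) has an essential singularity at z = -I.
The extra factor z is a nonzero polynomial; if the product had at most a pole at z = -I, dividing by that polynomial would leave exp(3/(z + I)) with at most a pole too — contradiction. (Equivalently, the product's Laurent series still has infinitely many negative powers.)
So the singularity is essential.

Final answer: essential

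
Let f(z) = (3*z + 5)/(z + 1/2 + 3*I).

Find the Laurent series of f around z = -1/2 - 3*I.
Put w = z - (-1/2 - 3*I), i.e. z = w - 1/2 - 3*I. The denominator is w, so it suffices to rewrite the numerator in powers of w.

P(z) = 3*z + 5
P(w - 1/2 - 3*I) = 7/2 - 9*I + 3*w

Dividing each term by w:
  f = (7/2 - 9*I)/w + 3

Substituting back w = z + 1/2 + 3*I:
  f(z) = (7/2 - 9*I)/(z + 1/2 + 3*I) + 3

The series is finite because the numerator is a polynomial; the negative powers form the principal part, and the coefficient of 1/(z + 1/2 + 3*I) gives Res(f, -1/2 - 3*I) = 7/2 - 9*I.

Final answer: (7/2 - 9*I)/(z + 1/2 + 3*I) + 3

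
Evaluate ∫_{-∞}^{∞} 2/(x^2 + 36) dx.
Let f(z) = 2/(z^2 + 36). The denominator has no real zeros and deg Q - deg P = 2 ≥ 2, so the integral of f over the upper semicircle |z| = R tends to 0 as R → ∞. Closing the contour in the upper half-plane,
  ∫_{-∞}^{∞} f(x) dx = 2πi · Σ Res(f, z_k)  over the poles with Im z_k > 0.

Zeros of the denominator: z^2 + 36 = 0 gives z = ±6*I.
Upper half-plane: z = 6*I (simple).

Each pole is a simple zero of Q(z) = z^2 + 36, so Res(f, z₀) = P(z₀)/Q'(z₀) with P(z) = 2, Q'(z) = 2*z:
  Res(f, 6*I) = (2)/(12*I) = -I/6

∫_{-∞}^{∞} f(x) dx = 2πi · (-I/6) = pi/3

Final answer: pi/3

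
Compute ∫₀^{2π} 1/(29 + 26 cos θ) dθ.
Let J = ∫₀^{2π} dθ/(29 + 26 cos θ).
Put z = e^{iθ}: then cos θ = (z + 1/z)/2, dθ = dz/(iz), and z runs once counterclockwise around |z| = 1:
  J = ∮_{|z|=1} 1/(29 + 26*(z + 1/z)/2) · dz/(iz) = (2/i) ∮_{|z|=1} dz/(26*z^2 + 58*z + 26).
The roots of 26*z^2 + 58*z + 26 are z = (-29 ± sqrt(29^2 - 26^2))/26, with sqrt(165) = sqrt(165); their product is 1, so only z₊ = -29/26 + sqrt(165)/26 lies inside the unit circle (z₋ = -29/26 - sqrt(165)/26 lies outside).
z₊ is a simple zero of q(z) = 26*z^2 + 58*z + 26, so Res(1/q, z₊) = 1/q'(z₊) with q'(z) = 52*z + 58; and q'(z₊) = 26*(z₊ - z₋) = 2*sqrt(165).
Therefore J = (2/i) · 2πi · 1/(2*sqrt(165)) = 2*pi/(sqrt(165)) = 2*sqrt(165)*pi/165

Final answer: 2*sqrt(165)*pi/165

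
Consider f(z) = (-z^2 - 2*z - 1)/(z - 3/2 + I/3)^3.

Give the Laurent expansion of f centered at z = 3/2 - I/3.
Put w = z - (3/2 - I/3), i.e. z = w + 3/2 - I/3. The denominator is w^3, so it suffices to rewrite the numerator in powers of w.

P(z) = -z^2 - 2*z - 1
P(w + 3/2 - I/3) = -221/36 + 5*I/3 + (-5 + 2*I/3)*w - w^2

Dividing each term by w^3:
  f = (-221/36 + 5*I/3)/w^3 + (-5 + 2*I/3)/w^2 - 1/w

Substituting back w = z - 3/2 + I/3:
  f(z) = (-221/36 + 5*I/3)/(z - 3/2 + I/3)^3 + (-5 + 2*I/3)/(z - 3/2 + I/3)^2 - 1/(z - 3/2 + I/3)

The series is finite because the numerator is a polynomial; the negative powers form the principal part, and the coefficient of 1/(z - 3/2 + I/3) gives Res(f, 3/2 - I/3) = -1.

Final answer: (-221/36 + 5*I/3)/(z - 3/2 + I/3)^3 + (-5 + 2*I/3)/(z - 3/2 + I/3)^2 - 1/(z - 3/2 + I/3)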